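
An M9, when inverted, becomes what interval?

First reduce the compound major ninth to its simple form, a major second.
Interval numbers invert to sum to nine: 2 + 7 = 9, so a second inverts to a seventh.
And major becomes minor under inversion, so we get a minor seventh.

m7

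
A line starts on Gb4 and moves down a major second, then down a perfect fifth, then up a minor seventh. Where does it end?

Abb4

Gb4 down a major second → Fb4 (2 semitones).
Fb4 down a perfect fifth → Bbb3 (7 semitones).
A minor seventh up from Bbb3 is Abb4.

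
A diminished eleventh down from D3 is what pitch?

A#1

The eleventh's letter: D down four letter names plus an octave → A.
A diminished eleventh is 16 semitones; 16 semitones down from D3 gives A#1.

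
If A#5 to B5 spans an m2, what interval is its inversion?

Interval numbers invert to sum to nine: 2 + 7 = 9, so a second inverts to a seventh.
And minor becomes major under inversion, so we get a major seventh.

M7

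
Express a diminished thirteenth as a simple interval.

Each octave removed subtracts seven from the number: 13 − 7 = 6.
That makes a diminished thirteenth a compound diminished sixth — an octave plus a diminished sixth.

d6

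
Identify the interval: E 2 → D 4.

minor fourteenth

E to D spans seven letter names (E-F-G-A-B-C-D), plus an octave, so the interval is some kind of fourteenth.
A major fourteenth would be 23 semitones, but E2 to D4 is 22 — one semitone narrower, making it a minor fourteenth.
(Equivalently, a compound minor seventh: a minor seventh plus an octave.)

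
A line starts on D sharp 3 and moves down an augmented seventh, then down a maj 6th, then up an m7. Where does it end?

D#3 down an augmented seventh → Eb2 (12 semitones).
A major sixth down from Eb2 is Gb1.
Gb1 up a minor seventh → Fb2 (10 semitones).

F flat 2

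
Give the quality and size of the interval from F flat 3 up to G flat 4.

major ninth

F to G spans two letter names (F-G), plus an octave, so the interval is some kind of ninth.
Counting semitones, Fb3→Gb4 is 14, which is the major ninth.
(Equivalently, a compound major second: a major second plus an octave.)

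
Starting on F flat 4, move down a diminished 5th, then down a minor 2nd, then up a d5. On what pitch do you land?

A diminished fifth down from Fb4 is Bb3.
Down a minor second from Bb3: A3 (1 semitone down).
A3 up a diminished fifth → Eb4 (6 semitones).

E flat 4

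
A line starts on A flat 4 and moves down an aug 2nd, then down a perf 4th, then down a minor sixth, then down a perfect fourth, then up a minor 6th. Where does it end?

A double-flat 3

Ab4 down an augmented second → Gbb4 (3 semitones).
A perfect fourth down from Gbb4 is Dbb4.
Dbb4 down a minor sixth → Fb3 (8 semitones).
Fb3 down a perfect fourth → Cb3 (5 semitones).
Up a minor sixth from Cb3: Abb3 (8 semitones up).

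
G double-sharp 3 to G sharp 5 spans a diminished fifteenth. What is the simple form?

diminished 8th

Each octave removed subtracts seven from the number: 15 − 7 = 8.
That makes a diminished fifteenth a compound diminished octave — an octave plus a diminished octave.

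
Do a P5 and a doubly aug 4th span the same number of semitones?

A perfect fifth = 7 semitones = a doubly augmented fourth; enharmonically equal.

Yes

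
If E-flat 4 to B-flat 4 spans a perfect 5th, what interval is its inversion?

perfect 4th

Interval numbers invert to sum to nine: 5 + 4 = 9, so a fifth inverts to a fourth.
And perfect stays perfect under inversion, so we get a perfect fourth.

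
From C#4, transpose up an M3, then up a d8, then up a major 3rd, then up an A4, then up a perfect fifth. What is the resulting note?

G##6

Up a major third from C#4: E#4 (4 semitones up).
A diminished octave up from E#4 is E5.
E5 up a major third → G#5 (4 semitones).
G#5 up an augmented fourth → C##6 (6 semitones).
Up a perfect fifth from C##6: G##6 (7 semitones up).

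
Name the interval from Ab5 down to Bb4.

Descending from Ab5 to Bb4 is the same interval as ascending Bb4 to Ab5.
B to A spans seven letter names (B-C-D-E-F-G-A): a seventh.
Bb4 to Ab5 is 10 semitones, a half step short of the major seventh (11), so this is minor.

minor seventh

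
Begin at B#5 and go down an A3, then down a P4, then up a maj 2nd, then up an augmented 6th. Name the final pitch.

Down an augmented third from B#5: G5 (5 semitones down).
G5 down a perfect fourth → D5 (5 semitones).
D5 up a major second → E5 (2 semitones).
An augmented sixth up from E5 is C##6.

C##6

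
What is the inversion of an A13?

d3

First reduce the compound augmented thirteenth to its simple form, an augmented sixth.
Inverted interval numbers add to nine, so a sixth pairs with a third (6 + 3 = 9).
Quality inverts too: augmented becomes diminished. That makes the inversion a diminished third.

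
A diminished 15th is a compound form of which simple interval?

diminished octave

Take out an octave (7 from the number): 15 − 7 = 8.
Quality carries through unchanged, so the simple form is a diminished octave.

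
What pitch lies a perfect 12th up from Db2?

Counting five letter names plus an octave up from D lands on A.
A perfect twelfth spans 19 semitones, so from Db2 the target pitch is Ab3.

Ab3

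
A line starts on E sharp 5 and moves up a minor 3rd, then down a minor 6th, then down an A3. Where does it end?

A minor third up from E#5 is G#5.
G#5 down a minor sixth → B#4 (8 semitones).
An augmented third down from B#4 is G4.

G 4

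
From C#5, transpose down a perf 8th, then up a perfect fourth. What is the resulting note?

F#4

C#5 down a perfect octave → C#4 (12 semitones).
C#4 up a perfect fourth → F#4 (5 semitones).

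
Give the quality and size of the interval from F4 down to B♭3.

Descending from F4 to Bb3 is the same interval as ascending Bb3 to F4.
B to F spans five letter names (B-C-D-E-F), so the interval is some kind of fifth.
Bb3 to F4 is 7 semitones, matching the perfect fifth exactly, so the quality is perfect.

P5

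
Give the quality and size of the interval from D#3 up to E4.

D to E spans two letter names (D-E), plus an octave — that makes it a ninth of some quality.
At 13 semitones, D#3→E4 falls one short of a major ninth: minor.
(Equivalently, a compound minor second: a minor second plus an octave.)

minor ninth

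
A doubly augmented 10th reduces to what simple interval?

Subtracting seven from the interval number removes an octave: 10 − 7 = 3.
That makes a doubly augmented tenth a compound doubly augmented third — an octave plus a doubly augmented third.

AA3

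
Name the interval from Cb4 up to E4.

A3

C to E spans three letter names (C-D-E) — that makes it a third of some quality.
The major third is 4 semitones; here we have 5, one semitone wider: augmented.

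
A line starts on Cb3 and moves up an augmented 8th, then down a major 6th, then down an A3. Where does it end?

Cbb3

Up an augmented octave from Cb3: C4 (13 semitones up).
Down a major sixth from C4: Eb3 (9 semitones down).
An augmented third down from Eb3 is Cbb3.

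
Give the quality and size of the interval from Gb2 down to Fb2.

Descending from Gb2 to Fb2 is the same interval as ascending Fb2 to Gb2.
F to G spans two letter names (F-G) — that makes it a second of some quality.
Fb2 to Gb2 is 2 semitones, matching the major second exactly, so the quality is major.

major second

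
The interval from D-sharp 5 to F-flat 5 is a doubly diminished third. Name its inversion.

Inverted interval numbers add to nine, so a third pairs with a sixth (3 + 6 = 9).
And doubly diminished becomes doubly augmented under inversion, so we get a doubly augmented sixth.

doubly augmented sixth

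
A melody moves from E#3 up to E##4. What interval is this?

E to E is the same letter name, plus an octave — that makes it an octave of some quality.
The perfect octave is 12 semitones; here we have 13, one semitone wider: augmented.

A8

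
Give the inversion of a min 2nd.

The rule of nine gives the new number: 9 − 2 = 7, so a second becomes a seventh.
And minor becomes major under inversion, so we get a major seventh.

M7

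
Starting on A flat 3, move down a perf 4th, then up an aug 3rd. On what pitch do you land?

Down a perfect fourth from Ab3: Eb3 (5 semitones down).
Up an augmented third from Eb3: G#3 (5 semitones up).

G sharp 3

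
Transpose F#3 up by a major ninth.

G#4

Counting two letter names plus an octave up from F lands on G.
A major ninth spans 14 semitones, so from F#3 the target pitch is G#4.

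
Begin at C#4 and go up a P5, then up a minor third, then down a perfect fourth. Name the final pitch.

Up a perfect fifth from C#4: G#4 (7 semitones up).
Up a minor third from G#4: B4 (3 semitones up).
A perfect fourth down from B4 is F#4.

F#4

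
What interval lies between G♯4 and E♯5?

major sixth

G to E spans six letter names (G-A-B-C-D-E): a sixth.
G#4 to E#5 is 9 semitones, matching the major sixth exactly, so the quality is major.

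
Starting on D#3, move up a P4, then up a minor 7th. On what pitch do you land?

F#4

A perfect fourth up from D#3 is G#3.
Up a minor seventh from G#3: F#4 (10 semitones up).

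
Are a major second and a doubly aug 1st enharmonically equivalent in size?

Yes

Both span 2 semitones: a major second and a doubly augmented unison are the same chromatic distance.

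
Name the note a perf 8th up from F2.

An octave keeps the letter name F, an octave up from F.
A perfect octave spans 12 semitones, so from F2 the target pitch is F3.

F3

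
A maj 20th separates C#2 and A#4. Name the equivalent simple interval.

Each octave removed subtracts seven from the number: 20 − 14 = 6.
So a major twentieth is 2 octaves plus a major sixth. The quality is unchanged.

major sixth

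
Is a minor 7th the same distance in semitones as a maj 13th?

No

A minor seventh is 10 semitones but a major thirteenth is 21 semitones — different sizes.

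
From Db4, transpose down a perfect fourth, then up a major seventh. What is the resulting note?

Down a perfect fourth from Db4: Ab3 (5 semitones down).
Up a major seventh from Ab3: G4 (11 semitones up).

G4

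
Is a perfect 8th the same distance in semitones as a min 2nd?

No

A perfect octave is 12 semitones but a minor second is 1 semitone — different sizes.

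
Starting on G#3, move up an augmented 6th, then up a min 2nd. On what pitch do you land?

An augmented sixth up from G#3 is E##4.
E##4 up a minor second → F##4 (1 semitone).

F##4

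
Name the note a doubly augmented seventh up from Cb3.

B#3

Counting seven letter names up from C lands on B.
Moving 13 semitones up from Cb3 (the size of a doubly augmented seventh) reaches B#3.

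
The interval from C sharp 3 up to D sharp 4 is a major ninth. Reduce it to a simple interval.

major second

Each octave removed subtracts seven from the number: 9 − 7 = 2.
That makes a major ninth a compound major second — an octave plus a major second.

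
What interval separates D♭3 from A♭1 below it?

P11

Descending from Db3 to Ab1 is the same interval as ascending Ab1 to Db3.
A to D spans four letter names (A-B-C-D), plus an octave — that makes it an eleventh of some quality.
Ab1 to Db3 is 17 semitones, matching the perfect eleventh exactly, so the quality is perfect.
(Equivalently, a compound perfect fourth: a perfect fourth plus an octave.)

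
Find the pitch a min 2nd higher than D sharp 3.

Counting two letter names up from D lands on E.
A minor second spans 1 semitone, so from D#3 the target pitch is E3.

E 3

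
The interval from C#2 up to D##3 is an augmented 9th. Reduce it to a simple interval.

Each octave removed subtracts seven from the number: 9 − 7 = 2.
So an augmented ninth is an octave plus an augmented second. The quality is unchanged.

A2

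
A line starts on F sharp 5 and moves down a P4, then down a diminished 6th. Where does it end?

F#5 down a perfect fourth → C#5 (5 semitones).
A diminished sixth down from C#5 is E##4.

E double-sharp 4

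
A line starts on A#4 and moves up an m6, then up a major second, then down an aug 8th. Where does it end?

A minor sixth up from A#4 is F#5.
A major second up from F#5 is G#5.
Down an augmented octave from G#5: G4 (13 semitones down).

G4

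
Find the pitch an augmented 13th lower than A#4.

Six letters down from A (plus an octave) reaches C.
Moving 22 semitones down from A#4 (the size of an augmented thirteenth) reaches C3.

C3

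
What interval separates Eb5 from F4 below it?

Descending from Eb5 to F4 is the same interval as ascending F4 to Eb5.
F to E spans seven letter names (F-G-A-B-C-D-E): a seventh.
A major seventh would be 11 semitones, but F4 to Eb5 is 10 — one semitone narrower, making it a minor seventh.

minor seventh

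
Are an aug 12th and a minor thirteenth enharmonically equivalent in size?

Yes

An augmented twelfth = 20 semitones = a minor thirteenth; enharmonically equal.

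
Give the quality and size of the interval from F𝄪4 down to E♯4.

major 2nd

Descending from F##4 to E#4 is the same interval as ascending E#4 to F##4.
E to F spans two letter names (E-F): a second.
The major second spans 2 semitones, and E#4 to F##4 is exactly 2 semitones — so this is a major second.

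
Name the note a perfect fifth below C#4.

F#3

Five letter names down from C: F.
A perfect fifth spans 7 semitones, so from C#4 the target pitch is F#3.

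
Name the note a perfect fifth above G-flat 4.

Counting five letter names up from G lands on D.
A perfect fifth is 7 semitones; 7 semitones up from Gb4 gives Db5.

D-flat 5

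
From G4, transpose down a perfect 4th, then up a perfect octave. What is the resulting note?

Down a perfect fourth from G4: D4 (5 semitones down).
Up a perfect octave from D4: D5 (12 semitones up).

D5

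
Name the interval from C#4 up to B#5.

major fourteenth

C to B spans seven letter names (C-D-E-F-G-A-B), plus an octave, so the interval is some kind of fourteenth.
Counting semitones, C#4→B#5 is 23, which is the major fourteenth.
(Equivalently, a compound major seventh: a major seventh plus an octave.)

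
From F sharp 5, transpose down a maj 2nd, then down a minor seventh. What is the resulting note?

Down a major second from F#5: E5 (2 semitones down).
A minor seventh down from E5 is F#4.

F sharp 4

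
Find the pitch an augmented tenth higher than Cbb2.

Eb3

Three letters up from C (plus an octave) reaches E.
An augmented tenth spans 17 semitones, so from Cbb2 the target pitch is Eb3.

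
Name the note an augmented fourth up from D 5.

G sharp 5

Four letter names up from D: G.
An augmented fourth spans 6 semitones, so from D5 the target pitch is G#5.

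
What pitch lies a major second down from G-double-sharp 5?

The second takes the letter from G down to F.
A major second spans 2 semitones, so from G##5 the target pitch is F##5.

F-double-sharp 5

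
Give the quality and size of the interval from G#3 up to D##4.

A5

G to D spans five letter names (G-A-B-C-D): a fifth.
G#3 to D##4 spans 8 semitones — one semitone wider than the perfect fifth (7) — giving an augmented fifth.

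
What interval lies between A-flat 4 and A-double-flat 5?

A to A is the same letter name, plus an octave: an octave.
The perfect octave is 12 semitones; here we have 11, one semitone narrower: diminished.

diminished 8th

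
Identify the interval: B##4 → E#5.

diminished fourth

B to E spans four letter names (B-C-D-E), so the interval is some kind of fourth.
B##4 to E#5 spans 4 semitones — one semitone narrower than the perfect fourth (5) — giving a diminished fourth.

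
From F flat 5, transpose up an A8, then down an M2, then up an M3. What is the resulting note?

G 6

Fb5 up an augmented octave → F6 (13 semitones).
Down a major second from F6: Eb6 (2 semitones down).
Eb6 up a major third → G6 (4 semitones).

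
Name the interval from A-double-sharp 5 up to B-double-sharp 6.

major 9th

A to B spans two letter names (A-B), plus an octave: a ninth.
The major ninth spans 14 semitones, and A##5 to B##6 is exactly 14 semitones — so this is a major ninth.
(Equivalently, a compound major second: a major second plus an octave.)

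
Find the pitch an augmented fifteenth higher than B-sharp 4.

B-double-sharp 6

A fifteenth keeps the letter name B, two octaves up from B.
An augmented fifteenth spans 25 semitones, so from B#4 the target pitch is B##6.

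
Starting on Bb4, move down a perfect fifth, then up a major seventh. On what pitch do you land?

D5

Down a perfect fifth from Bb4: Eb4 (7 semitones down).
Eb4 up a major seventh → D5 (11 semitones).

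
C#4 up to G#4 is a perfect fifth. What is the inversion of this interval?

P4

Interval numbers invert to sum to nine: 5 + 4 = 9, so a fifth inverts to a fourth.
And perfect stays perfect under inversion, so we get a perfect fourth.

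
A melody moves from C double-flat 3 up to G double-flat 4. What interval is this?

P12

C to G spans five letter names (C-D-E-F-G), plus an octave: a twelfth.
The perfect twelfth spans 19 semitones, and Cbb3 to Gbb4 is exactly 19 semitones — so this is a perfect twelfth.
(Equivalently, a compound perfect fifth: a perfect fifth plus an octave.)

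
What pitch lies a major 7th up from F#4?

Counting seven letter names up from F lands on E.
Moving 11 semitones up from F#4 (the size of a major seventh) reaches E#5.

E#5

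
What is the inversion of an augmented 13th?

diminished third

First reduce the compound augmented thirteenth to its simple form, an augmented sixth.
The rule of nine gives the new number: 9 − 6 = 3, so a sixth becomes a third.
The quality also flips — augmented becomes diminished — giving a diminished third.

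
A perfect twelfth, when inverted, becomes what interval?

perfect 4th

First reduce the compound perfect twelfth to its simple form, a perfect fifth.
Inverted interval numbers add to nine, so a fifth pairs with a fourth (5 + 4 = 9).
And perfect stays perfect under inversion, so we get a perfect fourth.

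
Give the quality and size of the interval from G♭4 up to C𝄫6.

G to C spans four letter names (G-A-B-C), plus an octave — that makes it an eleventh of some quality.
Gb4 to Cbb6 spans 16 semitones — one semitone narrower than the perfect eleventh (17) — giving a diminished eleventh.
(Equivalently, a compound diminished fourth: a diminished fourth plus an octave.)

diminished 11th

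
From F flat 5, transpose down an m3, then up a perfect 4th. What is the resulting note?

A minor third down from Fb5 is Db5.
A perfect fourth up from Db5 is Gb5.

G flat 5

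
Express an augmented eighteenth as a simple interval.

Subtracting seven from the interval number removes an octave: 18 − 14 = 4.
So an augmented eighteenth is 2 octaves plus an augmented fourth. The quality is unchanged.

augmented 4th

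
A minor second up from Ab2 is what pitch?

Two letter names up from A: B.
A minor second is 1 semitone; 1 semitone up from Ab2 gives Bbb2.

Bbb2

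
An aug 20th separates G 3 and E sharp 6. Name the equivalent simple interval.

augmented sixth

Take out 2 octaves (14 from the number): 20 − 14 = 6.
So an augmented twentieth is 2 octaves plus an augmented sixth. The quality is unchanged.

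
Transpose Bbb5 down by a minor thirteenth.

The thirteenth's letter: B down six letter names plus an octave → D.
Moving 20 semitones down from Bbb5 (the size of a minor thirteenth) reaches Db4.

Db4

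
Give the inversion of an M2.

minor seventh

Inverted interval numbers add to nine, so a second pairs with a seventh (2 + 7 = 9).
And major becomes minor under inversion, so we get a minor seventh.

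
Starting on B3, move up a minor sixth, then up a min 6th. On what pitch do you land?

B3 up a minor sixth → G4 (8 semitones).
Up a minor sixth from G4: Eb5 (8 semitones up).

Eb5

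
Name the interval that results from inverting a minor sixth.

The rule of nine gives the new number: 9 − 6 = 3, so a sixth becomes a third.
Quality inverts too: minor becomes major. That makes the inversion a major third.

major 3rd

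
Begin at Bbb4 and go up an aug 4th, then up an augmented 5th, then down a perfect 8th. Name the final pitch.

B4

An augmented fourth up from Bbb4 is Eb5.
An augmented fifth up from Eb5 is B5.
B5 down a perfect octave → B4 (12 semitones).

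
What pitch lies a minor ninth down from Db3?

C2

Two letters down from D (plus an octave) reaches C.
A minor ninth spans 13 semitones, so from Db3 the target pitch is C2.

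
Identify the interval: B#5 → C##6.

major 2nd

B to C spans two letter names (B-C), so the interval is some kind of second.
The major second spans 2 semitones, and B#5 to C##6 is exactly 2 semitones — so this is a major second.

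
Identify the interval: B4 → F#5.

B to F spans five letter names (B-C-D-E-F) — that makes it a fifth of some quality.
The perfect fifth spans 7 semitones, and B4 to F#5 is exactly 7 semitones — so this is a perfect fifth.

perfect 5th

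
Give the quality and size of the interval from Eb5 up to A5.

A4

E to A spans four letter names (E-F-G-A): a fourth.
The perfect fourth is 5 semitones; here we have 6, one semitone wider: augmented.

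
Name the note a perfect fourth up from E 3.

A 3

The fourth takes the letter from E up to A.
A perfect fourth spans 5 semitones, so from E3 the target pitch is A3.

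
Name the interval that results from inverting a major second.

minor seventh

Interval numbers invert to sum to nine: 2 + 7 = 9, so a second inverts to a seventh.
Quality inverts too: major becomes minor. That makes the inversion a minor seventh.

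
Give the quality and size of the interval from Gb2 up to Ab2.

M2

G to A spans two letter names (G-A), so the interval is some kind of second.
The major second spans 2 semitones, and Gb2 to Ab2 is exactly 2 semitones — so this is a major second.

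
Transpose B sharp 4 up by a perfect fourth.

Four letter names up from B: E.
A perfect fourth spans 5 semitones, so from B#4 the target pitch is E#5.

E sharp 5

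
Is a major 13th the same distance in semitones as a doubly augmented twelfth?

Yes

A major thirteenth spans 21 semitones, and a doubly augmented twelfth also spans 21 semitones — they're enharmonic.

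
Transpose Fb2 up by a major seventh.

The seventh takes the letter from F up to E.
A major seventh spans 11 semitones, so from Fb2 the target pitch is Eb3.

Eb3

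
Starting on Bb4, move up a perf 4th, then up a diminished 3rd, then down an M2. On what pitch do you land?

Up a perfect fourth from Bb4: Eb5 (5 semitones up).
Up a diminished third from Eb5: Gbb5 (2 semitones up).
A major second down from Gbb5 is Fbb5.

Fbb5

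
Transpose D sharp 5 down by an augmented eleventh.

A 3

Counting four letter names plus an octave down from D lands on A.
An augmented eleventh spans 18 semitones, so from D#5 the target pitch is A3.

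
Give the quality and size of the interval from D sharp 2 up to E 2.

D to E spans two letter names (D-E) — that makes it a second of some quality.
At 1 semitone, D#2→E2 falls one short of a major second: minor.

minor 2nd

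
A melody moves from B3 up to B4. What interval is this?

B to B is the same letter name, plus an octave — that makes it an octave of some quality.
B3 to B4 is 12 semitones, matching the perfect octave exactly, so the quality is perfect.

perfect 8th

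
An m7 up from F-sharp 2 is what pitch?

Counting seven letter names up from F lands on E.
A minor seventh is 10 semitones; 10 semitones up from F#2 gives E3.

E 3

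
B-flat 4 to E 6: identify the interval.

augmented eleventh

B to E spans four letter names (B-C-D-E), plus an octave, so the interval is some kind of eleventh.
A perfect eleventh would be 17 semitones; Bb4 to E6 is 18, one semitone wider, so the interval is augmented.
(Equivalently, a compound augmented fourth: an augmented fourth plus an octave.)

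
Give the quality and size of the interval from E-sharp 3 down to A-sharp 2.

Descending from E#3 to A#2 is the same interval as ascending A#2 to E#3.
A to E spans five letter names (A-B-C-D-E), so the interval is some kind of fifth.
The perfect fifth spans 7 semitones, and A#2 to E#3 is exactly 7 semitones — so this is a perfect fifth.

perfect 5th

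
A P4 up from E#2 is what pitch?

Counting four letter names up from E lands on A.
A perfect fourth is 5 semitones; 5 semitones up from E#2 gives A#2.

A#2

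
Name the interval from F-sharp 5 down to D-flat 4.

augmented 10th

Descending from F#5 to Db4 is the same interval as ascending Db4 to F#5.
D to F spans three letter names (D-E-F), plus an octave, so the interval is some kind of tenth.
Db4 to F#5 spans 17 semitones — one semitone wider than the major tenth (16) — giving an augmented tenth.
(Equivalently, a compound augmented third: an augmented third plus an octave.)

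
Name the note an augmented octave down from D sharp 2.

D 1

For an octave the letter name doesn't change: still D, an octave down.
Moving 13 semitones down from D#2 (the size of an augmented octave) reaches D1.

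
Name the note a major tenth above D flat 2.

F 3

Three letters up from D (plus an octave) reaches F.
Moving 16 semitones up from Db2 (the size of a major tenth) reaches F3.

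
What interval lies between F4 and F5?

perfect 8th

F to F is the same letter name, plus an octave — that makes it an octave of some quality.
F4 to F5 is 12 semitones, matching the perfect octave exactly, so the quality is perfect.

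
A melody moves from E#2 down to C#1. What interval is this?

major tenth

Descending from E#2 to C#1 is the same interval as ascending C#1 to E#2.
C to E spans three letter names (C-D-E), plus an octave — that makes it a tenth of some quality.
The major tenth spans 16 semitones, and C#1 to E#2 is exactly 16 semitones — so this is a major tenth.
(Equivalently, a compound major third: a major third plus an octave.)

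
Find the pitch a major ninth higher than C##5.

D##6

The ninth's letter: C up two letter names plus an octave → D.
A major ninth spans 14 semitones, so from C##5 the target pitch is D##6.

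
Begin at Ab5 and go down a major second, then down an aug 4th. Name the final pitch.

Dbb5

Ab5 down a major second → Gb5 (2 semitones).
Down an augmented fourth from Gb5: Dbb5 (6 semitones down).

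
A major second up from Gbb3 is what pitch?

Counting two letter names up from G lands on A.
Moving 2 semitones up from Gbb3 (the size of a major second) reaches Abb3.

Abb3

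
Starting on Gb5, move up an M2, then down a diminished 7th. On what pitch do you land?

B4

Up a major second from Gb5: Ab5 (2 semitones up).
A diminished seventh down from Ab5 is B4.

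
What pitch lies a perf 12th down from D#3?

G#1

The twelfth's letter: D down five letter names plus an octave → G.
A perfect twelfth is 19 semitones; 19 semitones down from D#3 gives G#1.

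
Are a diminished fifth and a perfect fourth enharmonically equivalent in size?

No

A diminished fifth spans 6 semitones; a perfect fourth spans 5 semitones. They differ by 1.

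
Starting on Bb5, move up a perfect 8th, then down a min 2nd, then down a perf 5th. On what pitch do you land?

Up a perfect octave from Bb5: Bb6 (12 semitones up).
Bb6 down a minor second → A6 (1 semitone).
Down a perfect fifth from A6: D6 (7 semitones down).

D6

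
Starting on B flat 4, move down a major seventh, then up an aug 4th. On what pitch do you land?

Down a major seventh from Bb4: Cb4 (11 semitones down).
Cb4 up an augmented fourth → F4 (6 semitones).

F 4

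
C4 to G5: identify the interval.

perfect 12th

C to G spans five letter names (C-D-E-F-G), plus an octave, so the interval is some kind of twelfth.
C4 to G5 is 19 semitones, matching the perfect twelfth exactly, so the quality is perfect.
(Equivalently, a compound perfect fifth: a perfect fifth plus an octave.)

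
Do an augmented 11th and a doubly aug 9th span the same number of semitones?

18 semitones (augmented eleventh) vs 16 semitones (doubly augmented ninth): not equal.

No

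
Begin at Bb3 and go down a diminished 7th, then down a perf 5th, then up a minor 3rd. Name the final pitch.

A diminished seventh down from Bb3 is C#3.
A perfect fifth down from C#3 is F#2.
A minor third up from F#2 is A2.

A2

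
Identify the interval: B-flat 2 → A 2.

minor second

Descending from Bb2 to A2 is the same interval as ascending A2 to Bb2.
A to B spans two letter names (A-B), so the interval is some kind of second.
A2 to Bb2 is 1 semitone, a half step short of the major second (2), so this is minor.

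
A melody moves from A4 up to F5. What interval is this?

minor 6th

A to F spans six letter names (A-B-C-D-E-F), so the interval is some kind of sixth.
At 8 semitones, A4→F5 falls one short of a major sixth: minor.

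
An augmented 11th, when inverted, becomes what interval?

diminished 5th

First reduce the compound augmented eleventh to its simple form, an augmented fourth.
The rule of nine gives the new number: 9 − 4 = 5, so a fourth becomes a fifth.
The quality also flips — augmented becomes diminished — giving a diminished fifth.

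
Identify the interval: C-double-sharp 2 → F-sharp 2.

C to F spans four letter names (C-D-E-F) — that makes it a fourth of some quality.
The perfect fourth is 5 semitones; here we have 4, one semitone narrower: diminished.

diminished fourth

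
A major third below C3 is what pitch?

Ab2

Counting three letter names down from C lands on A.
Moving 4 semitones down from C3 (the size of a major third) reaches Ab2.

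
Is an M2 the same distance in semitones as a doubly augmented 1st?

Yes

Both span 2 semitones: a major second and a doubly augmented unison are the same chromatic distance.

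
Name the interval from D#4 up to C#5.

minor seventh

D to C spans seven letter names (D-E-F-G-A-B-C), so the interval is some kind of seventh.
D#4 to C#5 is 10 semitones, a half step short of the major seventh (11), so this is minor.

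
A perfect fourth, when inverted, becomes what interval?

perfect 5th

Inverted interval numbers add to nine, so a fourth pairs with a fifth (4 + 5 = 9).
And perfect stays perfect under inversion, so we get a perfect fifth.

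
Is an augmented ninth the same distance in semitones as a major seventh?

No

An augmented ninth spans 15 semitones; a major seventh spans 11 semitones. They differ by 4.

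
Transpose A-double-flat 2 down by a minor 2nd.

Two letter names down from A: G.
Moving 1 semitone down from Abb2 (the size of a minor second) reaches Gb2.

G-flat 2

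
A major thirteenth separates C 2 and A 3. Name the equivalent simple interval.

Each octave removed subtracts seven from the number: 13 − 7 = 6.
That makes a major thirteenth a compound major sixth — an octave plus a major sixth.

M6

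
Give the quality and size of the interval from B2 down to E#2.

Descending from B2 to E#2 is the same interval as ascending E#2 to B2.
E to B spans five letter names (E-F-G-A-B) — that makes it a fifth of some quality.
The perfect fifth is 7 semitones; here we have 6, one semitone narrower: diminished.

diminished fifth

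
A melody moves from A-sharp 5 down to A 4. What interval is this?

Descending from A#5 to A4 is the same interval as ascending A4 to A#5.
A to A is the same letter name, plus an octave, so the interval is some kind of octave.
The perfect octave is 12 semitones; here we have 13, one semitone wider: augmented.

A8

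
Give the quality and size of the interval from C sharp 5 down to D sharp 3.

Descending from C#5 to D#3 is the same interval as ascending D#3 to C#5.
D to C spans seven letter names (D-E-F-G-A-B-C), plus an octave, so the interval is some kind of fourteenth.
D#3 to C#5 is 22 semitones, a half step short of the major fourteenth (23), so this is minor.
(Equivalently, a compound minor seventh: a minor seventh plus an octave.)

m14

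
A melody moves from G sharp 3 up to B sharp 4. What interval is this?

major tenth

G to B spans three letter names (G-A-B), plus an octave — that makes it a tenth of some quality.
G#3 to B#4 is 16 semitones, matching the major tenth exactly, so the quality is major.
(Equivalently, a compound major third: a major third plus an octave.)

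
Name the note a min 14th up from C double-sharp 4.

B sharp 5

Seven letters up from C (plus an octave) reaches B.
A minor fourteenth is 22 semitones; 22 semitones up from C##4 gives B#5.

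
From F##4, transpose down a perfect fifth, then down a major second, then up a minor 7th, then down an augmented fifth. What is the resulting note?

C4

Down a perfect fifth from F##4: B#3 (7 semitones down).
Down a major second from B#3: A#3 (2 semitones down).
A#3 up a minor seventh → G#4 (10 semitones).
Down an augmented fifth from G#4: C4 (8 semitones down).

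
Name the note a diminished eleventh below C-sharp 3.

G-double-sharp 1

Four letters down from C (plus an octave) reaches G.
A diminished eleventh spans 16 semitones, so from C#3 the target pitch is G##1.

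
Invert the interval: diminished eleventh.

First reduce the compound diminished eleventh to its simple form, a diminished fourth.
The rule of nine gives the new number: 9 − 4 = 5, so a fourth becomes a fifth.
The quality also flips — diminished becomes augmented — giving an augmented fifth.

augmented fifth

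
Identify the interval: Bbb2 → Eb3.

augmented fourth

B to E spans four letter names (B-C-D-E), so the interval is some kind of fourth.
Bbb2 to Eb3 spans 6 semitones — one semitone wider than the perfect fourth (5) — giving an augmented fourth.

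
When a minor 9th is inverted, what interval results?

major seventh

First reduce the compound minor ninth to its simple form, a minor second.
The rule of nine gives the new number: 9 − 2 = 7, so a second becomes a seventh.
Quality inverts too: minor becomes major. That makes the inversion a major seventh.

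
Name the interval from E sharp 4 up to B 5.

E to B spans five letter names (E-F-G-A-B), plus an octave — that makes it a twelfth of some quality.
E#4 to B5 spans 18 semitones — one semitone narrower than the perfect twelfth (19) — giving a diminished twelfth.
(Equivalently, a compound diminished fifth: a diminished fifth plus an octave.)

diminished 12th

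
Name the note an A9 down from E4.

Db3

Two letters down from E (plus an octave) reaches D.
Moving 15 semitones down from E4 (the size of an augmented ninth) reaches Db3.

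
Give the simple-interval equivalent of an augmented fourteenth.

Each octave removed subtracts seven from the number: 14 − 7 = 7.
So an augmented fourteenth is an octave plus an augmented seventh. The quality is unchanged.

A7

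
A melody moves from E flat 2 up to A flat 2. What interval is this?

E to A spans four letter names (E-F-G-A) — that makes it a fourth of some quality.
Counting semitones, Eb2→Ab2 is 5, which is the perfect fourth.

perfect fourth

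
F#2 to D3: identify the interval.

F to D spans six letter names (F-G-A-B-C-D), so the interval is some kind of sixth.
A major sixth would be 9 semitones, but F#2 to D3 is 8 — one semitone narrower, making it a minor sixth.

minor 6th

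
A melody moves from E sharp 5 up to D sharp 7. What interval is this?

E to D spans seven letter names (E-F-G-A-B-C-D), plus an octave, so the interval is some kind of fourteenth.
E#5 to D#7 is 22 semitones, a half step short of the major fourteenth (23), so this is minor.
(Equivalently, a compound minor seventh: a minor seventh plus an octave.)

minor fourteenth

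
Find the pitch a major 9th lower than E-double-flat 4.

The ninth's letter: E down two letter names plus an octave → D.
A major ninth is 14 semitones; 14 semitones down from Ebb4 gives Dbb3.

D-double-flat 3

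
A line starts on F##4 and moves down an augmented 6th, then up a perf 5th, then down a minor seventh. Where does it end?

Down an augmented sixth from F##4: A3 (10 semitones down).
A perfect fifth up from A3 is E4.
E4 down a minor seventh → F#3 (10 semitones).

F#3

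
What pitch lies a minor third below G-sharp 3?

E-sharp 3

Three letter names down from G: E.
A minor third is 3 semitones; 3 semitones down from G#3 gives E#3.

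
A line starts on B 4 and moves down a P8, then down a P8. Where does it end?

Down a perfect octave from B4: B3 (12 semitones down).
Down a perfect octave from B3: B2 (12 semitones down).

B 2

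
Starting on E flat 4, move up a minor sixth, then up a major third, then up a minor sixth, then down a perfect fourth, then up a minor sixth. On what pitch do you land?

Eb4 up a minor sixth → Cb5 (8 semitones).
A major third up from Cb5 is Eb5.
Up a minor sixth from Eb5: Cb6 (8 semitones up).
A perfect fourth down from Cb6 is Gb5.
Gb5 up a minor sixth → Ebb6 (8 semitones).

E double-flat 6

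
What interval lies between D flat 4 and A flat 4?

perfect fifth

D to A spans five letter names (D-E-F-G-A): a fifth.
Counting semitones, Db4→Ab4 is 7, which is the perfect fifth.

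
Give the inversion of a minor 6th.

The rule of nine gives the new number: 9 − 6 = 3, so a sixth becomes a third.
The quality also flips — minor becomes major — giving a major third.

major third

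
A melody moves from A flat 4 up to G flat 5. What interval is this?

minor seventh

A to G spans seven letter names (A-B-C-D-E-F-G) — that makes it a seventh of some quality.
Ab4 to Gb5 is 10 semitones, a half step short of the major seventh (11), so this is minor.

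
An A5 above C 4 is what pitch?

G sharp 4

The fifth takes the letter from C up to G.
Moving 8 semitones up from C4 (the size of an augmented fifth) reaches G#4.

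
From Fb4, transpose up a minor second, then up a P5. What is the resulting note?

Dbb5

Fb4 up a minor second → Gbb4 (1 semitone).
Gbb4 up a perfect fifth → Dbb5 (7 semitones).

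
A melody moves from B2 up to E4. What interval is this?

perfect eleventh

B to E spans four letter names (B-C-D-E), plus an octave, so the interval is some kind of eleventh.
Counting semitones, B2→E4 is 17, which is the perfect eleventh.
(Equivalently, a compound perfect fourth: a perfect fourth plus an octave.)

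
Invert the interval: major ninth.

minor 7th

First reduce the compound major ninth to its simple form, a major second.
Interval numbers invert to sum to nine: 2 + 7 = 9, so a second inverts to a seventh.
The quality also flips — major becomes minor — giving a minor seventh.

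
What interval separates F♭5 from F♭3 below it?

Descending from Fb5 to Fb3 is the same interval as ascending Fb3 to Fb5.
F to F is the same letter name, plus 2 octaves — that makes it a fifteenth of some quality.
Counting semitones, Fb3→Fb5 is 24, which is the perfect fifteenth.
(Equivalently, a compound perfect octave: a perfect octave plus an octave.)

perfect 15th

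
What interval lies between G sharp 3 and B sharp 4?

major 10th

G to B spans three letter names (G-A-B), plus an octave: a tenth.
G#3 to B#4 is 16 semitones, matching the major tenth exactly, so the quality is major.
(Equivalently, a compound major third: a major third plus an octave.)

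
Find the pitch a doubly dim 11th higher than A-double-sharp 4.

D 6

The eleventh's letter: A up four letter names plus an octave → D.
A doubly diminished eleventh spans 15 semitones, so from A##4 the target pitch is D6.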